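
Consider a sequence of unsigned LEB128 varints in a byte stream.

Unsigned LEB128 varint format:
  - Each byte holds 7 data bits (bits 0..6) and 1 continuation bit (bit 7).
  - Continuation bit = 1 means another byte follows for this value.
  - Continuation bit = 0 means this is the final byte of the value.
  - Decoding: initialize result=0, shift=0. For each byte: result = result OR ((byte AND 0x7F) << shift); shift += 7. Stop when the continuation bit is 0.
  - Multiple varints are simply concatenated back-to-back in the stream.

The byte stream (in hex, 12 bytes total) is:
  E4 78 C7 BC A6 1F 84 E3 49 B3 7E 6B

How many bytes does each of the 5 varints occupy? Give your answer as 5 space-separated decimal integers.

Answer: 2 4 3 2 1

Derivation:
  byte[0]=0xE4 cont=1 payload=0x64=100: acc |= 100<<0 -> acc=100 shift=7
  byte[1]=0x78 cont=0 payload=0x78=120: acc |= 120<<7 -> acc=15460 shift=14 [end]
Varint 1: bytes[0:2] = E4 78 -> value 15460 (2 byte(s))
  byte[2]=0xC7 cont=1 payload=0x47=71: acc |= 71<<0 -> acc=71 shift=7
  byte[3]=0xBC cont=1 payload=0x3C=60: acc |= 60<<7 -> acc=7751 shift=14
  byte[4]=0xA6 cont=1 payload=0x26=38: acc |= 38<<14 -> acc=630343 shift=21
  byte[5]=0x1F cont=0 payload=0x1F=31: acc |= 31<<21 -> acc=65642055 shift=28 [end]
Varint 2: bytes[2:6] = C7 BC A6 1F -> value 65642055 (4 byte(s))
  byte[6]=0x84 cont=1 payload=0x04=4: acc |= 4<<0 -> acc=4 shift=7
  byte[7]=0xE3 cont=1 payload=0x63=99: acc |= 99<<7 -> acc=12676 shift=14
  byte[8]=0x49 cont=0 payload=0x49=73: acc |= 73<<14 -> acc=1208708 shift=21 [end]
Varint 3: bytes[6:9] = 84 E3 49 -> value 1208708 (3 byte(s))
  byte[9]=0xB3 cont=1 payload=0x33=51: acc |= 51<<0 -> acc=51 shift=7
  byte[10]=0x7E cont=0 payload=0x7E=126: acc |= 126<<7 -> acc=16179 shift=14 [end]
Varint 4: bytes[9:11] = B3 7E -> value 16179 (2 byte(s))
  byte[11]=0x6B cont=0 payload=0x6B=107: acc |= 107<<0 -> acc=107 shift=7 [end]
Varint 5: bytes[11:12] = 6B -> value 107 (1 byte(s))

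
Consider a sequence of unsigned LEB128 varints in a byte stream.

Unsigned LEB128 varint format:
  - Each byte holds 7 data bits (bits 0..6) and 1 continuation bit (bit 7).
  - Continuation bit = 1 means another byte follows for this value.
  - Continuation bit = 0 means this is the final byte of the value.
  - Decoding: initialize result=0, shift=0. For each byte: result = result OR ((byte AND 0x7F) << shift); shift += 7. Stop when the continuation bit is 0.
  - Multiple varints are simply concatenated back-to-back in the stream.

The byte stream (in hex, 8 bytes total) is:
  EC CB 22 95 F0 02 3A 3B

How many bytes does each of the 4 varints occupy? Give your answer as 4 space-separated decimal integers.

  byte[0]=0xEC cont=1 payload=0x6C=108: acc |= 108<<0 -> acc=108 shift=7
  byte[1]=0xCB cont=1 payload=0x4B=75: acc |= 75<<7 -> acc=9708 shift=14
  byte[2]=0x22 cont=0 payload=0x22=34: acc |= 34<<14 -> acc=566764 shift=21 [end]
Varint 1: bytes[0:3] = EC CB 22 -> value 566764 (3 byte(s))
  byte[3]=0x95 cont=1 payload=0x15=21: acc |= 21<<0 -> acc=21 shift=7
  byte[4]=0xF0 cont=1 payload=0x70=112: acc |= 112<<7 -> acc=14357 shift=14
  byte[5]=0x02 cont=0 payload=0x02=2: acc |= 2<<14 -> acc=47125 shift=21 [end]
Varint 2: bytes[3:6] = 95 F0 02 -> value 47125 (3 byte(s))
  byte[6]=0x3A cont=0 payload=0x3A=58: acc |= 58<<0 -> acc=58 shift=7 [end]
Varint 3: bytes[6:7] = 3A -> value 58 (1 byte(s))
  byte[7]=0x3B cont=0 payload=0x3B=59: acc |= 59<<0 -> acc=59 shift=7 [end]
Varint 4: bytes[7:8] = 3B -> value 59 (1 byte(s))

Answer: 3 3 1 1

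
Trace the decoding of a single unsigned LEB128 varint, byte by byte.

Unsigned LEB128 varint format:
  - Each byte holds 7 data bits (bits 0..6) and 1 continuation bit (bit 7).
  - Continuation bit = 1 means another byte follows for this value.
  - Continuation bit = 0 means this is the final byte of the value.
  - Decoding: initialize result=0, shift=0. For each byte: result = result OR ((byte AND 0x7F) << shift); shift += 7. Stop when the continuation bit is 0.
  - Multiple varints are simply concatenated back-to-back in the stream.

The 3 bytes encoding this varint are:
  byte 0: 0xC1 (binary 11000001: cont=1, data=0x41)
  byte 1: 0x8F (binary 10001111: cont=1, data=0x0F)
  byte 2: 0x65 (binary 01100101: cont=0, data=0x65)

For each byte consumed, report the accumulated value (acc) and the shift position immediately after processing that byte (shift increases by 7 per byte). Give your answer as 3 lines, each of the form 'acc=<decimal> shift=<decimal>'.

Answer: acc=65 shift=7
acc=1985 shift=14
acc=1656769 shift=21

Derivation:
byte 0=0xC1: payload=0x41=65, contrib = 65<<0 = 65; acc -> 65, shift -> 7
byte 1=0x8F: payload=0x0F=15, contrib = 15<<7 = 1920; acc -> 1985, shift -> 14
byte 2=0x65: payload=0x65=101, contrib = 101<<14 = 1654784; acc -> 1656769, shift -> 21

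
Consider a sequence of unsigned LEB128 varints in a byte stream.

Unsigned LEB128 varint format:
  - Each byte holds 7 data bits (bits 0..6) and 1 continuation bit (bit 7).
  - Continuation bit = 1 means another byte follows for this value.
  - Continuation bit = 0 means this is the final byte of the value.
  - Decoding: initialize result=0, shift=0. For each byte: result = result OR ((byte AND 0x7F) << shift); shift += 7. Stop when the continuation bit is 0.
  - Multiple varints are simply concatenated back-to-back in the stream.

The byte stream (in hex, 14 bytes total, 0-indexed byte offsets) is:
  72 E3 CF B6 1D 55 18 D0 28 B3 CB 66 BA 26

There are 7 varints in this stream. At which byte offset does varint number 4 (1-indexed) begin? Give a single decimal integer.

  byte[0]=0x72 cont=0 payload=0x72=114: acc |= 114<<0 -> acc=114 shift=7 [end]
Varint 1: bytes[0:1] = 72 -> value 114 (1 byte(s))
  byte[1]=0xE3 cont=1 payload=0x63=99: acc |= 99<<0 -> acc=99 shift=7
  byte[2]=0xCF cont=1 payload=0x4F=79: acc |= 79<<7 -> acc=10211 shift=14
  byte[3]=0xB6 cont=1 payload=0x36=54: acc |= 54<<14 -> acc=894947 shift=21
  byte[4]=0x1D cont=0 payload=0x1D=29: acc |= 29<<21 -> acc=61712355 shift=28 [end]
Varint 2: bytes[1:5] = E3 CF B6 1D -> value 61712355 (4 byte(s))
  byte[5]=0x55 cont=0 payload=0x55=85: acc |= 85<<0 -> acc=85 shift=7 [end]
Varint 3: bytes[5:6] = 55 -> value 85 (1 byte(s))
  byte[6]=0x18 cont=0 payload=0x18=24: acc |= 24<<0 -> acc=24 shift=7 [end]
Varint 4: bytes[6:7] = 18 -> value 24 (1 byte(s))
  byte[7]=0xD0 cont=1 payload=0x50=80: acc |= 80<<0 -> acc=80 shift=7
  byte[8]=0x28 cont=0 payload=0x28=40: acc |= 40<<7 -> acc=5200 shift=14 [end]
Varint 5: bytes[7:9] = D0 28 -> value 5200 (2 byte(s))
  byte[9]=0xB3 cont=1 payload=0x33=51: acc |= 51<<0 -> acc=51 shift=7
  byte[10]=0xCB cont=1 payload=0x4B=75: acc |= 75<<7 -> acc=9651 shift=14
  byte[11]=0x66 cont=0 payload=0x66=102: acc |= 102<<14 -> acc=1680819 shift=21 [end]
Varint 6: bytes[9:12] = B3 CB 66 -> value 1680819 (3 byte(s))
  byte[12]=0xBA cont=1 payload=0x3A=58: acc |= 58<<0 -> acc=58 shift=7
  byte[13]=0x26 cont=0 payload=0x26=38: acc |= 38<<7 -> acc=4922 shift=14 [end]
Varint 7: bytes[12:14] = BA 26 -> value 4922 (2 byte(s))

Answer: 6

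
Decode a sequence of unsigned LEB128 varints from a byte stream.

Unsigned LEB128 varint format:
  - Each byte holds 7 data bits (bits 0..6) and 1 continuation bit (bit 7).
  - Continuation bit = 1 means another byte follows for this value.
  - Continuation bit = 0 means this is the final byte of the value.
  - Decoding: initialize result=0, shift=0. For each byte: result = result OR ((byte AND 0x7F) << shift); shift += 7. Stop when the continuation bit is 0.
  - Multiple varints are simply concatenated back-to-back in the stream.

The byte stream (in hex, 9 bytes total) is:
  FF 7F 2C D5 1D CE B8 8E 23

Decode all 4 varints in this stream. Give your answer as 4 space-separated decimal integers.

Answer: 16383 44 3797 73636942

Derivation:
  byte[0]=0xFF cont=1 payload=0x7F=127: acc |= 127<<0 -> acc=127 shift=7
  byte[1]=0x7F cont=0 payload=0x7F=127: acc |= 127<<7 -> acc=16383 shift=14 [end]
Varint 1: bytes[0:2] = FF 7F -> value 16383 (2 byte(s))
  byte[2]=0x2C cont=0 payload=0x2C=44: acc |= 44<<0 -> acc=44 shift=7 [end]
Varint 2: bytes[2:3] = 2C -> value 44 (1 byte(s))
  byte[3]=0xD5 cont=1 payload=0x55=85: acc |= 85<<0 -> acc=85 shift=7
  byte[4]=0x1D cont=0 payload=0x1D=29: acc |= 29<<7 -> acc=3797 shift=14 [end]
Varint 3: bytes[3:5] = D5 1D -> value 3797 (2 byte(s))
  byte[5]=0xCE cont=1 payload=0x4E=78: acc |= 78<<0 -> acc=78 shift=7
  byte[6]=0xB8 cont=1 payload=0x38=56: acc |= 56<<7 -> acc=7246 shift=14
  byte[7]=0x8E cont=1 payload=0x0E=14: acc |= 14<<14 -> acc=236622 shift=21
  byte[8]=0x23 cont=0 payload=0x23=35: acc |= 35<<21 -> acc=73636942 shift=28 [end]
Varint 4: bytes[5:9] = CE B8 8E 23 -> value 73636942 (4 byte(s))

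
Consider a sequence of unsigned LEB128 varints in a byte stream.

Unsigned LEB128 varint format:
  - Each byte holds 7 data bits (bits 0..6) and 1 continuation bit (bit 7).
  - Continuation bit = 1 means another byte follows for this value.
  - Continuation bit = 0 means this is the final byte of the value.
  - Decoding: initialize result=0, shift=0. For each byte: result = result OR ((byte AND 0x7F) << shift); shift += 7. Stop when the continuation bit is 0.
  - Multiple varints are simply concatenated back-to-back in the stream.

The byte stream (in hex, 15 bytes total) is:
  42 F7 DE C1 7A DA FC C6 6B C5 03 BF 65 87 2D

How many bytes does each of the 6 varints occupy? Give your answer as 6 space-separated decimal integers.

  byte[0]=0x42 cont=0 payload=0x42=66: acc |= 66<<0 -> acc=66 shift=7 [end]
Varint 1: bytes[0:1] = 42 -> value 66 (1 byte(s))
  byte[1]=0xF7 cont=1 payload=0x77=119: acc |= 119<<0 -> acc=119 shift=7
  byte[2]=0xDE cont=1 payload=0x5E=94: acc |= 94<<7 -> acc=12151 shift=14
  byte[3]=0xC1 cont=1 payload=0x41=65: acc |= 65<<14 -> acc=1077111 shift=21
  byte[4]=0x7A cont=0 payload=0x7A=122: acc |= 122<<21 -> acc=256929655 shift=28 [end]
Varint 2: bytes[1:5] = F7 DE C1 7A -> value 256929655 (4 byte(s))
  byte[5]=0xDA cont=1 payload=0x5A=90: acc |= 90<<0 -> acc=90 shift=7
  byte[6]=0xFC cont=1 payload=0x7C=124: acc |= 124<<7 -> acc=15962 shift=14
  byte[7]=0xC6 cont=1 payload=0x46=70: acc |= 70<<14 -> acc=1162842 shift=21
  byte[8]=0x6B cont=0 payload=0x6B=107: acc |= 107<<21 -> acc=225558106 shift=28 [end]
Varint 3: bytes[5:9] = DA FC C6 6B -> value 225558106 (4 byte(s))
  byte[9]=0xC5 cont=1 payload=0x45=69: acc |= 69<<0 -> acc=69 shift=7
  byte[10]=0x03 cont=0 payload=0x03=3: acc |= 3<<7 -> acc=453 shift=14 [end]
Varint 4: bytes[9:11] = C5 03 -> value 453 (2 byte(s))
  byte[11]=0xBF cont=1 payload=0x3F=63: acc |= 63<<0 -> acc=63 shift=7
  byte[12]=0x65 cont=0 payload=0x65=101: acc |= 101<<7 -> acc=12991 shift=14 [end]
Varint 5: bytes[11:13] = BF 65 -> value 12991 (2 byte(s))
  byte[13]=0x87 cont=1 payload=0x07=7: acc |= 7<<0 -> acc=7 shift=7
  byte[14]=0x2D cont=0 payload=0x2D=45: acc |= 45<<7 -> acc=5767 shift=14 [end]
Varint 6: bytes[13:15] = 87 2D -> value 5767 (2 byte(s))

Answer: 1 4 4 2 2 2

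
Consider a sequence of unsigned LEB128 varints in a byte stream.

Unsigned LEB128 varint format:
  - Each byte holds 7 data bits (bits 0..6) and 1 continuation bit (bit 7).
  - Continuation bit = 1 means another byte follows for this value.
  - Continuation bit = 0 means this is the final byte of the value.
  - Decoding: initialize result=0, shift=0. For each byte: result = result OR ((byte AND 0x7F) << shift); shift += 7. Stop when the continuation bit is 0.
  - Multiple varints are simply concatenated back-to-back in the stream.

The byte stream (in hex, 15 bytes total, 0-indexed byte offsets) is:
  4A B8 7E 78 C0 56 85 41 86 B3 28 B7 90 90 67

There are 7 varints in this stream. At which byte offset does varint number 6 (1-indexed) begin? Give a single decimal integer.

Answer: 8

Derivation:
  byte[0]=0x4A cont=0 payload=0x4A=74: acc |= 74<<0 -> acc=74 shift=7 [end]
Varint 1: bytes[0:1] = 4A -> value 74 (1 byte(s))
  byte[1]=0xB8 cont=1 payload=0x38=56: acc |= 56<<0 -> acc=56 shift=7
  byte[2]=0x7E cont=0 payload=0x7E=126: acc |= 126<<7 -> acc=16184 shift=14 [end]
Varint 2: bytes[1:3] = B8 7E -> value 16184 (2 byte(s))
  byte[3]=0x78 cont=0 payload=0x78=120: acc |= 120<<0 -> acc=120 shift=7 [end]
Varint 3: bytes[3:4] = 78 -> value 120 (1 byte(s))
  byte[4]=0xC0 cont=1 payload=0x40=64: acc |= 64<<0 -> acc=64 shift=7
  byte[5]=0x56 cont=0 payload=0x56=86: acc |= 86<<7 -> acc=11072 shift=14 [end]
Varint 4: bytes[4:6] = C0 56 -> value 11072 (2 byte(s))
  byte[6]=0x85 cont=1 payload=0x05=5: acc |= 5<<0 -> acc=5 shift=7
  byte[7]=0x41 cont=0 payload=0x41=65: acc |= 65<<7 -> acc=8325 shift=14 [end]
Varint 5: bytes[6:8] = 85 41 -> value 8325 (2 byte(s))
  byte[8]=0x86 cont=1 payload=0x06=6: acc |= 6<<0 -> acc=6 shift=7
  byte[9]=0xB3 cont=1 payload=0x33=51: acc |= 51<<7 -> acc=6534 shift=14
  byte[10]=0x28 cont=0 payload=0x28=40: acc |= 40<<14 -> acc=661894 shift=21 [end]
Varint 6: bytes[8:11] = 86 B3 28 -> value 661894 (3 byte(s))
  byte[11]=0xB7 cont=1 payload=0x37=55: acc |= 55<<0 -> acc=55 shift=7
  byte[12]=0x90 cont=1 payload=0x10=16: acc |= 16<<7 -> acc=2103 shift=14
  byte[13]=0x90 cont=1 payload=0x10=16: acc |= 16<<14 -> acc=264247 shift=21
  byte[14]=0x67 cont=0 payload=0x67=103: acc |= 103<<21 -> acc=216270903 shift=28 [end]
Varint 7: bytes[11:15] = B7 90 90 67 -> value 216270903 (4 byte(s))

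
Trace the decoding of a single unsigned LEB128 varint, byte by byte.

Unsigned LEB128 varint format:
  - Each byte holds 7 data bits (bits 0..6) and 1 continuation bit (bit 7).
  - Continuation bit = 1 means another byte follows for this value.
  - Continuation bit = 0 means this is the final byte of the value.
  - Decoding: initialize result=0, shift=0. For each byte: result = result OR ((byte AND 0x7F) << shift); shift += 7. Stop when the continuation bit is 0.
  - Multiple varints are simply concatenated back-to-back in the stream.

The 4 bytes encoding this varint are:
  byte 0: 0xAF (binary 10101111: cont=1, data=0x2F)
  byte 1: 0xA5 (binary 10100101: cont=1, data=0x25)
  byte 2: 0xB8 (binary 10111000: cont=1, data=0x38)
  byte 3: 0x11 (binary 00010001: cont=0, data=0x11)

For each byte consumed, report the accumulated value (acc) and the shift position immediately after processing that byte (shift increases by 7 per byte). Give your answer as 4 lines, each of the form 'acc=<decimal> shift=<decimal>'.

byte 0=0xAF: payload=0x2F=47, contrib = 47<<0 = 47; acc -> 47, shift -> 7
byte 1=0xA5: payload=0x25=37, contrib = 37<<7 = 4736; acc -> 4783, shift -> 14
byte 2=0xB8: payload=0x38=56, contrib = 56<<14 = 917504; acc -> 922287, shift -> 21
byte 3=0x11: payload=0x11=17, contrib = 17<<21 = 35651584; acc -> 36573871, shift -> 28

Answer: acc=47 shift=7
acc=4783 shift=14
acc=922287 shift=21
acc=36573871 shift=28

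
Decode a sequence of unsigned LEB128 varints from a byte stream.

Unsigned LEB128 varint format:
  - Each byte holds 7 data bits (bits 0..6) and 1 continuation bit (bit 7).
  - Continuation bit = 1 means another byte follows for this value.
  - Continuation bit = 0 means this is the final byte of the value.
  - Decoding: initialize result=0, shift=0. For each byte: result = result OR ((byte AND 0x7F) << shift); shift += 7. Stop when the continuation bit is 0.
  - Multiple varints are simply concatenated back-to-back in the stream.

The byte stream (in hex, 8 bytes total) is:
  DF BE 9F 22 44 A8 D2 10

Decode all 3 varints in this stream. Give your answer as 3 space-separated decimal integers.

Answer: 71819103 68 272680

Derivation:
  byte[0]=0xDF cont=1 payload=0x5F=95: acc |= 95<<0 -> acc=95 shift=7
  byte[1]=0xBE cont=1 payload=0x3E=62: acc |= 62<<7 -> acc=8031 shift=14
  byte[2]=0x9F cont=1 payload=0x1F=31: acc |= 31<<14 -> acc=515935 shift=21
  byte[3]=0x22 cont=0 payload=0x22=34: acc |= 34<<21 -> acc=71819103 shift=28 [end]
Varint 1: bytes[0:4] = DF BE 9F 22 -> value 71819103 (4 byte(s))
  byte[4]=0x44 cont=0 payload=0x44=68: acc |= 68<<0 -> acc=68 shift=7 [end]
Varint 2: bytes[4:5] = 44 -> value 68 (1 byte(s))
  byte[5]=0xA8 cont=1 payload=0x28=40: acc |= 40<<0 -> acc=40 shift=7
  byte[6]=0xD2 cont=1 payload=0x52=82: acc |= 82<<7 -> acc=10536 shift=14
  byte[7]=0x10 cont=0 payload=0x10=16: acc |= 16<<14 -> acc=272680 shift=21 [end]
Varint 3: bytes[5:8] = A8 D2 10 -> value 272680 (3 byte(s))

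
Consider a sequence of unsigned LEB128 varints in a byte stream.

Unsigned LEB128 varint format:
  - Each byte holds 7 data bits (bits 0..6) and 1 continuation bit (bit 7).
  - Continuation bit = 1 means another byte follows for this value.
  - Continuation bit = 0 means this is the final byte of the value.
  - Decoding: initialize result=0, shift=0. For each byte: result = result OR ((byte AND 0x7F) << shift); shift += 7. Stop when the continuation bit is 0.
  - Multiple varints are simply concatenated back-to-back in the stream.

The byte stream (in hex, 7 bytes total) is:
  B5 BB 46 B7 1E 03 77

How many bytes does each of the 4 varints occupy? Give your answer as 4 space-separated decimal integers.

Answer: 3 2 1 1

Derivation:
  byte[0]=0xB5 cont=1 payload=0x35=53: acc |= 53<<0 -> acc=53 shift=7
  byte[1]=0xBB cont=1 payload=0x3B=59: acc |= 59<<7 -> acc=7605 shift=14
  byte[2]=0x46 cont=0 payload=0x46=70: acc |= 70<<14 -> acc=1154485 shift=21 [end]
Varint 1: bytes[0:3] = B5 BB 46 -> value 1154485 (3 byte(s))
  byte[3]=0xB7 cont=1 payload=0x37=55: acc |= 55<<0 -> acc=55 shift=7
  byte[4]=0x1E cont=0 payload=0x1E=30: acc |= 30<<7 -> acc=3895 shift=14 [end]
Varint 2: bytes[3:5] = B7 1E -> value 3895 (2 byte(s))
  byte[5]=0x03 cont=0 payload=0x03=3: acc |= 3<<0 -> acc=3 shift=7 [end]
Varint 3: bytes[5:6] = 03 -> value 3 (1 byte(s))
  byte[6]=0x77 cont=0 payload=0x77=119: acc |= 119<<0 -> acc=119 shift=7 [end]
Varint 4: bytes[6:7] = 77 -> value 119 (1 byte(s))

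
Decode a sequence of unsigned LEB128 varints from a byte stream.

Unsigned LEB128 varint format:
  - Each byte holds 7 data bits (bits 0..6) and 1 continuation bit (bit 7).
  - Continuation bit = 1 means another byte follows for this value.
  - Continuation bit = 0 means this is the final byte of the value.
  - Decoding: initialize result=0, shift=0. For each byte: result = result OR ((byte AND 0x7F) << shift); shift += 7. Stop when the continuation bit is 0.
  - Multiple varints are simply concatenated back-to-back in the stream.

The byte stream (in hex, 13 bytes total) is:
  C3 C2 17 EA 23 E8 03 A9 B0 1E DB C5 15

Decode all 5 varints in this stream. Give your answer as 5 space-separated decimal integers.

Answer: 385347 4586 488 497705 352987

Derivation:
  byte[0]=0xC3 cont=1 payload=0x43=67: acc |= 67<<0 -> acc=67 shift=7
  byte[1]=0xC2 cont=1 payload=0x42=66: acc |= 66<<7 -> acc=8515 shift=14
  byte[2]=0x17 cont=0 payload=0x17=23: acc |= 23<<14 -> acc=385347 shift=21 [end]
Varint 1: bytes[0:3] = C3 C2 17 -> value 385347 (3 byte(s))
  byte[3]=0xEA cont=1 payload=0x6A=106: acc |= 106<<0 -> acc=106 shift=7
  byte[4]=0x23 cont=0 payload=0x23=35: acc |= 35<<7 -> acc=4586 shift=14 [end]
Varint 2: bytes[3:5] = EA 23 -> value 4586 (2 byte(s))
  byte[5]=0xE8 cont=1 payload=0x68=104: acc |= 104<<0 -> acc=104 shift=7
  byte[6]=0x03 cont=0 payload=0x03=3: acc |= 3<<7 -> acc=488 shift=14 [end]
Varint 3: bytes[5:7] = E8 03 -> value 488 (2 byte(s))
  byte[7]=0xA9 cont=1 payload=0x29=41: acc |= 41<<0 -> acc=41 shift=7
  byte[8]=0xB0 cont=1 payload=0x30=48: acc |= 48<<7 -> acc=6185 shift=14
  byte[9]=0x1E cont=0 payload=0x1E=30: acc |= 30<<14 -> acc=497705 shift=21 [end]
Varint 4: bytes[7:10] = A9 B0 1E -> value 497705 (3 byte(s))
  byte[10]=0xDB cont=1 payload=0x5B=91: acc |= 91<<0 -> acc=91 shift=7
  byte[11]=0xC5 cont=1 payload=0x45=69: acc |= 69<<7 -> acc=8923 shift=14
  byte[12]=0x15 cont=0 payload=0x15=21: acc |= 21<<14 -> acc=352987 shift=21 [end]
Varint 5: bytes[10:13] = DB C5 15 -> value 352987 (3 byte(s))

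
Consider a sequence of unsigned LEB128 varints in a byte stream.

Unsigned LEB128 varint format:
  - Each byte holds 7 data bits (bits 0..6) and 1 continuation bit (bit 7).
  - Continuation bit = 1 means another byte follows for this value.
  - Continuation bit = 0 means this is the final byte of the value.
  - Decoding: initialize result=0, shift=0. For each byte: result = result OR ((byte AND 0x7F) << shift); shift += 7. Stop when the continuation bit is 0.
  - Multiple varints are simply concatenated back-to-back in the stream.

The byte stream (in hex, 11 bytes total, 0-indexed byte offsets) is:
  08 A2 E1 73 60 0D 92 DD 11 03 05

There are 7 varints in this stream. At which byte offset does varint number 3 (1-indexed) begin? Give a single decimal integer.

  byte[0]=0x08 cont=0 payload=0x08=8: acc |= 8<<0 -> acc=8 shift=7 [end]
Varint 1: bytes[0:1] = 08 -> value 8 (1 byte(s))
  byte[1]=0xA2 cont=1 payload=0x22=34: acc |= 34<<0 -> acc=34 shift=7
  byte[2]=0xE1 cont=1 payload=0x61=97: acc |= 97<<7 -> acc=12450 shift=14
  byte[3]=0x73 cont=0 payload=0x73=115: acc |= 115<<14 -> acc=1896610 shift=21 [end]
Varint 2: bytes[1:4] = A2 E1 73 -> value 1896610 (3 byte(s))
  byte[4]=0x60 cont=0 payload=0x60=96: acc |= 96<<0 -> acc=96 shift=7 [end]
Varint 3: bytes[4:5] = 60 -> value 96 (1 byte(s))
  byte[5]=0x0D cont=0 payload=0x0D=13: acc |= 13<<0 -> acc=13 shift=7 [end]
Varint 4: bytes[5:6] = 0D -> value 13 (1 byte(s))
  byte[6]=0x92 cont=1 payload=0x12=18: acc |= 18<<0 -> acc=18 shift=7
  byte[7]=0xDD cont=1 payload=0x5D=93: acc |= 93<<7 -> acc=11922 shift=14
  byte[8]=0x11 cont=0 payload=0x11=17: acc |= 17<<14 -> acc=290450 shift=21 [end]
Varint 5: bytes[6:9] = 92 DD 11 -> value 290450 (3 byte(s))
  byte[9]=0x03 cont=0 payload=0x03=3: acc |= 3<<0 -> acc=3 shift=7 [end]
Varint 6: bytes[9:10] = 03 -> value 3 (1 byte(s))
  byte[10]=0x05 cont=0 payload=0x05=5: acc |= 5<<0 -> acc=5 shift=7 [end]
Varint 7: bytes[10:11] = 05 -> value 5 (1 byte(s))

Answer: 4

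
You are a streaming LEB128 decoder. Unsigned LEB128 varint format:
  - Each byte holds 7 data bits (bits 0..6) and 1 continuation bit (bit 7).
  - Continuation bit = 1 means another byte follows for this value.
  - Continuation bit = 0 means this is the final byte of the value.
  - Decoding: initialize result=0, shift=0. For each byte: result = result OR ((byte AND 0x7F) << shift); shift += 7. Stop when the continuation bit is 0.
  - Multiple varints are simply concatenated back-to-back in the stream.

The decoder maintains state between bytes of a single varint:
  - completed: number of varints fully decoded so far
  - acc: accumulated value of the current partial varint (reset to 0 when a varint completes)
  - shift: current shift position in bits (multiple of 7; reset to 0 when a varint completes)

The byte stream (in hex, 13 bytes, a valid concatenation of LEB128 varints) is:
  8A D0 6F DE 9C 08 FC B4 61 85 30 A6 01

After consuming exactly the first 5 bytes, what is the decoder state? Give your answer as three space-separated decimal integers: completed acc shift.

byte[0]=0x8A cont=1 payload=0x0A: acc |= 10<<0 -> completed=0 acc=10 shift=7
byte[1]=0xD0 cont=1 payload=0x50: acc |= 80<<7 -> completed=0 acc=10250 shift=14
byte[2]=0x6F cont=0 payload=0x6F: varint #1 complete (value=1828874); reset -> completed=1 acc=0 shift=0
byte[3]=0xDE cont=1 payload=0x5E: acc |= 94<<0 -> completed=1 acc=94 shift=7
byte[4]=0x9C cont=1 payload=0x1C: acc |= 28<<7 -> completed=1 acc=3678 shift=14

Answer: 1 3678 14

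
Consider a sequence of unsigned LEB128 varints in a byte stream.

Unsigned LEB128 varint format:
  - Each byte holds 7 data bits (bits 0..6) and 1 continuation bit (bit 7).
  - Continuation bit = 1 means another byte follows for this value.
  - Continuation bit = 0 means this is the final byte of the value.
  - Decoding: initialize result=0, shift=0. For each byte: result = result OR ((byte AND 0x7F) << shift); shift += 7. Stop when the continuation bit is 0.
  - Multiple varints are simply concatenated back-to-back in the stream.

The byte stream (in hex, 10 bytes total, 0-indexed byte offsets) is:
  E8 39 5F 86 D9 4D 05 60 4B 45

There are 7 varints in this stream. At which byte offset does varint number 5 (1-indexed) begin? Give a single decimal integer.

Answer: 7

Derivation:
  byte[0]=0xE8 cont=1 payload=0x68=104: acc |= 104<<0 -> acc=104 shift=7
  byte[1]=0x39 cont=0 payload=0x39=57: acc |= 57<<7 -> acc=7400 shift=14 [end]
Varint 1: bytes[0:2] = E8 39 -> value 7400 (2 byte(s))
  byte[2]=0x5F cont=0 payload=0x5F=95: acc |= 95<<0 -> acc=95 shift=7 [end]
Varint 2: bytes[2:3] = 5F -> value 95 (1 byte(s))
  byte[3]=0x86 cont=1 payload=0x06=6: acc |= 6<<0 -> acc=6 shift=7
  byte[4]=0xD9 cont=1 payload=0x59=89: acc |= 89<<7 -> acc=11398 shift=14
  byte[5]=0x4D cont=0 payload=0x4D=77: acc |= 77<<14 -> acc=1272966 shift=21 [end]
Varint 3: bytes[3:6] = 86 D9 4D -> value 1272966 (3 byte(s))
  byte[6]=0x05 cont=0 payload=0x05=5: acc |= 5<<0 -> acc=5 shift=7 [end]
Varint 4: bytes[6:7] = 05 -> value 5 (1 byte(s))
  byte[7]=0x60 cont=0 payload=0x60=96: acc |= 96<<0 -> acc=96 shift=7 [end]
Varint 5: bytes[7:8] = 60 -> value 96 (1 byte(s))
  byte[8]=0x4B cont=0 payload=0x4B=75: acc |= 75<<0 -> acc=75 shift=7 [end]
Varint 6: bytes[8:9] = 4B -> value 75 (1 byte(s))
  byte[9]=0x45 cont=0 payload=0x45=69: acc |= 69<<0 -> acc=69 shift=7 [end]
Varint 7: bytes[9:10] = 45 -> value 69 (1 byte(s))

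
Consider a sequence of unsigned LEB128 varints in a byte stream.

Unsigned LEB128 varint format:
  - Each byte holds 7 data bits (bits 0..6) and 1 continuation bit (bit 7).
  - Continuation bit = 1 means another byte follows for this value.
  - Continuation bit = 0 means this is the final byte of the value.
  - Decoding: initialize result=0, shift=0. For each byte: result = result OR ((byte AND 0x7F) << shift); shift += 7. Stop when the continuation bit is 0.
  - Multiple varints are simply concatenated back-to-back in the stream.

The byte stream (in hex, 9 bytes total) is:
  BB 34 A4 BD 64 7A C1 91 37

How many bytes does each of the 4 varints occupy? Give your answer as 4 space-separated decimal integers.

  byte[0]=0xBB cont=1 payload=0x3B=59: acc |= 59<<0 -> acc=59 shift=7
  byte[1]=0x34 cont=0 payload=0x34=52: acc |= 52<<7 -> acc=6715 shift=14 [end]
Varint 1: bytes[0:2] = BB 34 -> value 6715 (2 byte(s))
  byte[2]=0xA4 cont=1 payload=0x24=36: acc |= 36<<0 -> acc=36 shift=7
  byte[3]=0xBD cont=1 payload=0x3D=61: acc |= 61<<7 -> acc=7844 shift=14
  byte[4]=0x64 cont=0 payload=0x64=100: acc |= 100<<14 -> acc=1646244 shift=21 [end]
Varint 2: bytes[2:5] = A4 BD 64 -> value 1646244 (3 byte(s))
  byte[5]=0x7A cont=0 payload=0x7A=122: acc |= 122<<0 -> acc=122 shift=7 [end]
Varint 3: bytes[5:6] = 7A -> value 122 (1 byte(s))
  byte[6]=0xC1 cont=1 payload=0x41=65: acc |= 65<<0 -> acc=65 shift=7
  byte[7]=0x91 cont=1 payload=0x11=17: acc |= 17<<7 -> acc=2241 shift=14
  byte[8]=0x37 cont=0 payload=0x37=55: acc |= 55<<14 -> acc=903361 shift=21 [end]
Varint 4: bytes[6:9] = C1 91 37 -> value 903361 (3 byte(s))

Answer: 2 3 1 3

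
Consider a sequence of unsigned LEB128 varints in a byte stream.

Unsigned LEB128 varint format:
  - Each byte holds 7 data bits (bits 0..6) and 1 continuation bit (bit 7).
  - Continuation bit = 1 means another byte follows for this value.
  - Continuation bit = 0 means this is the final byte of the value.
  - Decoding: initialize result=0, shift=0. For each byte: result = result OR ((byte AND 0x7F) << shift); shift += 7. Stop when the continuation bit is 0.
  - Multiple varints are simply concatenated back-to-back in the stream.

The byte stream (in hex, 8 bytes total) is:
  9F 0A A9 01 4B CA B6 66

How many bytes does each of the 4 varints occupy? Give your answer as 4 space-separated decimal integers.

Answer: 2 2 1 3

Derivation:
  byte[0]=0x9F cont=1 payload=0x1F=31: acc |= 31<<0 -> acc=31 shift=7
  byte[1]=0x0A cont=0 payload=0x0A=10: acc |= 10<<7 -> acc=1311 shift=14 [end]
Varint 1: bytes[0:2] = 9F 0A -> value 1311 (2 byte(s))
  byte[2]=0xA9 cont=1 payload=0x29=41: acc |= 41<<0 -> acc=41 shift=7
  byte[3]=0x01 cont=0 payload=0x01=1: acc |= 1<<7 -> acc=169 shift=14 [end]
Varint 2: bytes[2:4] = A9 01 -> value 169 (2 byte(s))
  byte[4]=0x4B cont=0 payload=0x4B=75: acc |= 75<<0 -> acc=75 shift=7 [end]
Varint 3: bytes[4:5] = 4B -> value 75 (1 byte(s))
  byte[5]=0xCA cont=1 payload=0x4A=74: acc |= 74<<0 -> acc=74 shift=7
  byte[6]=0xB6 cont=1 payload=0x36=54: acc |= 54<<7 -> acc=6986 shift=14
  byte[7]=0x66 cont=0 payload=0x66=102: acc |= 102<<14 -> acc=1678154 shift=21 [end]
Varint 4: bytes[5:8] = CA B6 66 -> value 1678154 (3 byte(s))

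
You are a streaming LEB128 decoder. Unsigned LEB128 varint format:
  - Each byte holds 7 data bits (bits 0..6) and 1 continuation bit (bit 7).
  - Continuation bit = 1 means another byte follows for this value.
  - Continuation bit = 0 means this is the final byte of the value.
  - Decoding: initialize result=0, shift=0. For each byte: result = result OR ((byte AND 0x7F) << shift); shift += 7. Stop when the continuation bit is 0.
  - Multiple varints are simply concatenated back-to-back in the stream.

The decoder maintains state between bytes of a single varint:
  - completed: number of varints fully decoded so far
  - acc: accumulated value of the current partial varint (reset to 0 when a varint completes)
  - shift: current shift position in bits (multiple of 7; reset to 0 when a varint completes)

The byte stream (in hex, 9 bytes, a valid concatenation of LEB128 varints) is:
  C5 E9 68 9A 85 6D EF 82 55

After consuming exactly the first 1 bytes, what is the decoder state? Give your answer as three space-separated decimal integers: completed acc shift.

byte[0]=0xC5 cont=1 payload=0x45: acc |= 69<<0 -> completed=0 acc=69 shift=7

Answer: 0 69 7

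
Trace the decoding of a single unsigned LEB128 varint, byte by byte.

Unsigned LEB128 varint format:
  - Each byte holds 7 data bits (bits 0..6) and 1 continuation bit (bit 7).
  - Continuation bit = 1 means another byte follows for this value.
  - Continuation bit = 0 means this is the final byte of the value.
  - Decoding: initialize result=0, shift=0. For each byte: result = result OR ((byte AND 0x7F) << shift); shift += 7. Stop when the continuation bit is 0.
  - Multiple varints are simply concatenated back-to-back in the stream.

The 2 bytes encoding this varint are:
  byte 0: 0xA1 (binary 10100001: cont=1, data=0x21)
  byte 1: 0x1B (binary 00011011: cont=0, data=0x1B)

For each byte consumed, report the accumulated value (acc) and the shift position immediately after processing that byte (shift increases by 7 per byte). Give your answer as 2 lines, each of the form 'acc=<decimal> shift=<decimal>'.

Answer: acc=33 shift=7
acc=3489 shift=14

Derivation:
byte 0=0xA1: payload=0x21=33, contrib = 33<<0 = 33; acc -> 33, shift -> 7
byte 1=0x1B: payload=0x1B=27, contrib = 27<<7 = 3456; acc -> 3489, shift -> 14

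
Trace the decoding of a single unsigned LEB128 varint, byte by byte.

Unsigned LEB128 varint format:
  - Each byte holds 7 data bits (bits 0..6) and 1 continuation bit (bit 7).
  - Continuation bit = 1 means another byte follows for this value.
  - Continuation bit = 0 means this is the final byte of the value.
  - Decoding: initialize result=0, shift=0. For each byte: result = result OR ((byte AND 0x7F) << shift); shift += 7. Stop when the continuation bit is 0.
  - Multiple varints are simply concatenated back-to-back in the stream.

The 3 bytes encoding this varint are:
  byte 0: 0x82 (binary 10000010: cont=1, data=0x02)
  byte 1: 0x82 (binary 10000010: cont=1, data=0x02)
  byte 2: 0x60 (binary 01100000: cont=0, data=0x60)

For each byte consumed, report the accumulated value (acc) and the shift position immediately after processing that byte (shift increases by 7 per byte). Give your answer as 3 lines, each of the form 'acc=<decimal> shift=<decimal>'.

byte 0=0x82: payload=0x02=2, contrib = 2<<0 = 2; acc -> 2, shift -> 7
byte 1=0x82: payload=0x02=2, contrib = 2<<7 = 256; acc -> 258, shift -> 14
byte 2=0x60: payload=0x60=96, contrib = 96<<14 = 1572864; acc -> 1573122, shift -> 21

Answer: acc=2 shift=7
acc=258 shift=14
acc=1573122 shift=21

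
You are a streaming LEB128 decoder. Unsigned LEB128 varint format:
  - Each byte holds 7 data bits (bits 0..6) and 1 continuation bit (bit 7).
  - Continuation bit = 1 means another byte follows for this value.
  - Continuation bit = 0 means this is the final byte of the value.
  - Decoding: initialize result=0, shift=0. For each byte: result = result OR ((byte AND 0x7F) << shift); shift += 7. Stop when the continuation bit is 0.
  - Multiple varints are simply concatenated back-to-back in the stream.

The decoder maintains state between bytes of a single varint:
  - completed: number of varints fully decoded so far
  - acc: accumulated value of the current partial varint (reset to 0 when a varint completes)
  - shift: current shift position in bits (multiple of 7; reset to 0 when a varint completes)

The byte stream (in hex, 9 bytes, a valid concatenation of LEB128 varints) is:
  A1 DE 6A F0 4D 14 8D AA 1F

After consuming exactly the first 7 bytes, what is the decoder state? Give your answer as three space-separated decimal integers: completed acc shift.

Answer: 3 13 7

Derivation:
byte[0]=0xA1 cont=1 payload=0x21: acc |= 33<<0 -> completed=0 acc=33 shift=7
byte[1]=0xDE cont=1 payload=0x5E: acc |= 94<<7 -> completed=0 acc=12065 shift=14
byte[2]=0x6A cont=0 payload=0x6A: varint #1 complete (value=1748769); reset -> completed=1 acc=0 shift=0
byte[3]=0xF0 cont=1 payload=0x70: acc |= 112<<0 -> completed=1 acc=112 shift=7
byte[4]=0x4D cont=0 payload=0x4D: varint #2 complete (value=9968); reset -> completed=2 acc=0 shift=0
byte[5]=0x14 cont=0 payload=0x14: varint #3 complete (value=20); reset -> completed=3 acc=0 shift=0
byte[6]=0x8D cont=1 payload=0x0D: acc |= 13<<0 -> completed=3 acc=13 shift=7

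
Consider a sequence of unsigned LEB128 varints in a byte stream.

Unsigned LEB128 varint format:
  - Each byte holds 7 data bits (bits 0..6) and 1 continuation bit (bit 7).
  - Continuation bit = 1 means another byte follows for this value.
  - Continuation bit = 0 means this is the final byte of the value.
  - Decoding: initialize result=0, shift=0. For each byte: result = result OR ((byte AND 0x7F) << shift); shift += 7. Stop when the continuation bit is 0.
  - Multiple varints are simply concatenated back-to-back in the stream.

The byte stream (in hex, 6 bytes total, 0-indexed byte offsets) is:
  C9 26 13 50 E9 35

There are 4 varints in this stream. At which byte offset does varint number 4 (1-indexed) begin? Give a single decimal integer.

Answer: 4

Derivation:
  byte[0]=0xC9 cont=1 payload=0x49=73: acc |= 73<<0 -> acc=73 shift=7
  byte[1]=0x26 cont=0 payload=0x26=38: acc |= 38<<7 -> acc=4937 shift=14 [end]
Varint 1: bytes[0:2] = C9 26 -> value 4937 (2 byte(s))
  byte[2]=0x13 cont=0 payload=0x13=19: acc |= 19<<0 -> acc=19 shift=7 [end]
Varint 2: bytes[2:3] = 13 -> value 19 (1 byte(s))
  byte[3]=0x50 cont=0 payload=0x50=80: acc |= 80<<0 -> acc=80 shift=7 [end]
Varint 3: bytes[3:4] = 50 -> value 80 (1 byte(s))
  byte[4]=0xE9 cont=1 payload=0x69=105: acc |= 105<<0 -> acc=105 shift=7
  byte[5]=0x35 cont=0 payload=0x35=53: acc |= 53<<7 -> acc=6889 shift=14 [end]
Varint 4: bytes[4:6] = E9 35 -> value 6889 (2 byte(s))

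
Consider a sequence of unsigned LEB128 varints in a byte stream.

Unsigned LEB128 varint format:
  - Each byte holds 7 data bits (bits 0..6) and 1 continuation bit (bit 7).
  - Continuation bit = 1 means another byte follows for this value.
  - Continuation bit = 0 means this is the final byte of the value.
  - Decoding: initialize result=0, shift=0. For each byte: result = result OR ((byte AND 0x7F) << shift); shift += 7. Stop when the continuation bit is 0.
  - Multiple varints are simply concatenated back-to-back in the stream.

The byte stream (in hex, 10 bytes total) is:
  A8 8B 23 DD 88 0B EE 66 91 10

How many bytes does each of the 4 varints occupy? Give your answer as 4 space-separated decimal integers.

  byte[0]=0xA8 cont=1 payload=0x28=40: acc |= 40<<0 -> acc=40 shift=7
  byte[1]=0x8B cont=1 payload=0x0B=11: acc |= 11<<7 -> acc=1448 shift=14
  byte[2]=0x23 cont=0 payload=0x23=35: acc |= 35<<14 -> acc=574888 shift=21 [end]
Varint 1: bytes[0:3] = A8 8B 23 -> value 574888 (3 byte(s))
  byte[3]=0xDD cont=1 payload=0x5D=93: acc |= 93<<0 -> acc=93 shift=7
  byte[4]=0x88 cont=1 payload=0x08=8: acc |= 8<<7 -> acc=1117 shift=14
  byte[5]=0x0B cont=0 payload=0x0B=11: acc |= 11<<14 -> acc=181341 shift=21 [end]
Varint 2: bytes[3:6] = DD 88 0B -> value 181341 (3 byte(s))
  byte[6]=0xEE cont=1 payload=0x6E=110: acc |= 110<<0 -> acc=110 shift=7
  byte[7]=0x66 cont=0 payload=0x66=102: acc |= 102<<7 -> acc=13166 shift=14 [end]
Varint 3: bytes[6:8] = EE 66 -> value 13166 (2 byte(s))
  byte[8]=0x91 cont=1 payload=0x11=17: acc |= 17<<0 -> acc=17 shift=7
  byte[9]=0x10 cont=0 payload=0x10=16: acc |= 16<<7 -> acc=2065 shift=14 [end]
Varint 4: bytes[8:10] = 91 10 -> value 2065 (2 byte(s))

Answer: 3 3 2 2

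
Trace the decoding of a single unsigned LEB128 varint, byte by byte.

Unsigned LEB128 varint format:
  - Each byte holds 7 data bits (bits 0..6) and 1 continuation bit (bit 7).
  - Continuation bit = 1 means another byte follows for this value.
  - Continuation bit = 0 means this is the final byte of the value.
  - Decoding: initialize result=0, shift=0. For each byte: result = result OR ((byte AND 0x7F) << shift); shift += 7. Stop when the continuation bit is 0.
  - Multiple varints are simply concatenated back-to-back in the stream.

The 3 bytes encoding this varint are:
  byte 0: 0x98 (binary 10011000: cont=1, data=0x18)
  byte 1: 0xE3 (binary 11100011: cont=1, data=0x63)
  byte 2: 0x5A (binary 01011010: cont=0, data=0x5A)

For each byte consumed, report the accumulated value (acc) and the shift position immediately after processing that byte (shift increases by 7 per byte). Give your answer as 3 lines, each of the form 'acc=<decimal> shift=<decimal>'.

Answer: acc=24 shift=7
acc=12696 shift=14
acc=1487256 shift=21

Derivation:
byte 0=0x98: payload=0x18=24, contrib = 24<<0 = 24; acc -> 24, shift -> 7
byte 1=0xE3: payload=0x63=99, contrib = 99<<7 = 12672; acc -> 12696, shift -> 14
byte 2=0x5A: payload=0x5A=90, contrib = 90<<14 = 1474560; acc -> 1487256, shift -> 21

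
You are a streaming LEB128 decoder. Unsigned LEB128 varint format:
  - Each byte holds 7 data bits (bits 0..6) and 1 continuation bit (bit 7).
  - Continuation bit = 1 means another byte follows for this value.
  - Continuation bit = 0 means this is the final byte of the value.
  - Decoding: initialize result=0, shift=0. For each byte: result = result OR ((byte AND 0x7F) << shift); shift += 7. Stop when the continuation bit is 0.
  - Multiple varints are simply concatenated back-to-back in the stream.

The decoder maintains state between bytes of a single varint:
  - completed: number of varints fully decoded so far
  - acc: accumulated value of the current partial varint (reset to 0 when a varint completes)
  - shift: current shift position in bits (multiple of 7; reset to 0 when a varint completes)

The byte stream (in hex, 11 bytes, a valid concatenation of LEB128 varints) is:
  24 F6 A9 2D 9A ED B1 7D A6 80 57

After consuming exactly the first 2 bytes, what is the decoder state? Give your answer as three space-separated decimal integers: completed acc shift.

byte[0]=0x24 cont=0 payload=0x24: varint #1 complete (value=36); reset -> completed=1 acc=0 shift=0
byte[1]=0xF6 cont=1 payload=0x76: acc |= 118<<0 -> completed=1 acc=118 shift=7

Answer: 1 118 7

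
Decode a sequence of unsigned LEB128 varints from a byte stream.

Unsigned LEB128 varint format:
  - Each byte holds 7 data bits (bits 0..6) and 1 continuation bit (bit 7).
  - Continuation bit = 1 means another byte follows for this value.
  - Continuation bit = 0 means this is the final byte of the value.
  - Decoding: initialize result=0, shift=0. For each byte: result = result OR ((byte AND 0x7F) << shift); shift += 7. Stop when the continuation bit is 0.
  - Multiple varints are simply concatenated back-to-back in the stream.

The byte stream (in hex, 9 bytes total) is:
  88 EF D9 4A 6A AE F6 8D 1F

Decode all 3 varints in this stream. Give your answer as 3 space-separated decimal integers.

Answer: 156661640 106 65239854

Derivation:
  byte[0]=0x88 cont=1 payload=0x08=8: acc |= 8<<0 -> acc=8 shift=7
  byte[1]=0xEF cont=1 payload=0x6F=111: acc |= 111<<7 -> acc=14216 shift=14
  byte[2]=0xD9 cont=1 payload=0x59=89: acc |= 89<<14 -> acc=1472392 shift=21
  byte[3]=0x4A cont=0 payload=0x4A=74: acc |= 74<<21 -> acc=156661640 shift=28 [end]
Varint 1: bytes[0:4] = 88 EF D9 4A -> value 156661640 (4 byte(s))
  byte[4]=0x6A cont=0 payload=0x6A=106: acc |= 106<<0 -> acc=106 shift=7 [end]
Varint 2: bytes[4:5] = 6A -> value 106 (1 byte(s))
  byte[5]=0xAE cont=1 payload=0x2E=46: acc |= 46<<0 -> acc=46 shift=7
  byte[6]=0xF6 cont=1 payload=0x76=118: acc |= 118<<7 -> acc=15150 shift=14
  byte[7]=0x8D cont=1 payload=0x0D=13: acc |= 13<<14 -> acc=228142 shift=21
  byte[8]=0x1F cont=0 payload=0x1F=31: acc |= 31<<21 -> acc=65239854 shift=28 [end]
Varint 3: bytes[5:9] = AE F6 8D 1F -> value 65239854 (4 byte(s))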